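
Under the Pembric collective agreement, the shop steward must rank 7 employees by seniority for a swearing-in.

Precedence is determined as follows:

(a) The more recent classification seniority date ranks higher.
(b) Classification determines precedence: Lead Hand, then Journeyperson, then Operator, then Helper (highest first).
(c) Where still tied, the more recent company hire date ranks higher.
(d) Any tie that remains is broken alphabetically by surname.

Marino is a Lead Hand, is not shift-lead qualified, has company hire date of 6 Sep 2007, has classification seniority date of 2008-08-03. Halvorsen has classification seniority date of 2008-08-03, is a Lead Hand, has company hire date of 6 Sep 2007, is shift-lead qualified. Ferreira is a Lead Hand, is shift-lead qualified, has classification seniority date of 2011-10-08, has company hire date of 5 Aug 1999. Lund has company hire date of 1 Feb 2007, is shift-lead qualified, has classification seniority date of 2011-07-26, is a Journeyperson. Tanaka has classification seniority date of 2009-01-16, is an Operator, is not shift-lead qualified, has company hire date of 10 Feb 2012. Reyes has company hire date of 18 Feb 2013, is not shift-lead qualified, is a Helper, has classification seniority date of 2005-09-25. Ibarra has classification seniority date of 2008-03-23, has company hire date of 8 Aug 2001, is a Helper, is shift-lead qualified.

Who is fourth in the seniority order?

Halvorsen

By classification seniority date (later first): Ferreira (2011-10-08); then Lund (2011-07-26); then Tanaka (2009-01-16); then Halvorsen and Marino (both 2008-08-03); then Ibarra (2008-03-23); then Reyes (2005-09-25).
Halvorsen and Marino are each Lead Hand, so the next rule applies.
Halvorsen and Marino both have company hire date 6 Sep 2007, so the next rule applies.
Among Halvorsen and Marino, alphabetically by surname: Halvorsen before Marino.
Order: Ferreira, Lund, Tanaka, Halvorsen, Marino, Ibarra, Reyes.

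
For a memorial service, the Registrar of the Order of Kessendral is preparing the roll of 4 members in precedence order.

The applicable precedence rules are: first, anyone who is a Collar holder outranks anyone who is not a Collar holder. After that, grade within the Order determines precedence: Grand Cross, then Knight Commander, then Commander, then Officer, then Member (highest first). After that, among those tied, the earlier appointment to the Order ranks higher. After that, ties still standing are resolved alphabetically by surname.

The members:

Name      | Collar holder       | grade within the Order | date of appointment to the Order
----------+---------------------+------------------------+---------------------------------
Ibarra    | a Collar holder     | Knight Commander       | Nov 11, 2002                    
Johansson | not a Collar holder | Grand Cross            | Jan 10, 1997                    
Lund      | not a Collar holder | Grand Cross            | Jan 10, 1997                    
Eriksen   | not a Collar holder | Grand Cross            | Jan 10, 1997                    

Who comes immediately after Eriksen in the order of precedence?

By the first rule: Ibarra (a Collar holder); then Eriksen, Johansson and Lund (each not a Collar holder).
Eriksen, Johansson and Lund are each Grand Cross, so the next rule applies.
Eriksen, Johansson and Lund all have date of appointment to the Order Jan 10, 1997, so the next rule applies.
Among Eriksen, Johansson and Lund, alphabetically by surname: Eriksen before Johansson before Lund.
Order: Ibarra, Eriksen, Johansson, Lund.

Johansson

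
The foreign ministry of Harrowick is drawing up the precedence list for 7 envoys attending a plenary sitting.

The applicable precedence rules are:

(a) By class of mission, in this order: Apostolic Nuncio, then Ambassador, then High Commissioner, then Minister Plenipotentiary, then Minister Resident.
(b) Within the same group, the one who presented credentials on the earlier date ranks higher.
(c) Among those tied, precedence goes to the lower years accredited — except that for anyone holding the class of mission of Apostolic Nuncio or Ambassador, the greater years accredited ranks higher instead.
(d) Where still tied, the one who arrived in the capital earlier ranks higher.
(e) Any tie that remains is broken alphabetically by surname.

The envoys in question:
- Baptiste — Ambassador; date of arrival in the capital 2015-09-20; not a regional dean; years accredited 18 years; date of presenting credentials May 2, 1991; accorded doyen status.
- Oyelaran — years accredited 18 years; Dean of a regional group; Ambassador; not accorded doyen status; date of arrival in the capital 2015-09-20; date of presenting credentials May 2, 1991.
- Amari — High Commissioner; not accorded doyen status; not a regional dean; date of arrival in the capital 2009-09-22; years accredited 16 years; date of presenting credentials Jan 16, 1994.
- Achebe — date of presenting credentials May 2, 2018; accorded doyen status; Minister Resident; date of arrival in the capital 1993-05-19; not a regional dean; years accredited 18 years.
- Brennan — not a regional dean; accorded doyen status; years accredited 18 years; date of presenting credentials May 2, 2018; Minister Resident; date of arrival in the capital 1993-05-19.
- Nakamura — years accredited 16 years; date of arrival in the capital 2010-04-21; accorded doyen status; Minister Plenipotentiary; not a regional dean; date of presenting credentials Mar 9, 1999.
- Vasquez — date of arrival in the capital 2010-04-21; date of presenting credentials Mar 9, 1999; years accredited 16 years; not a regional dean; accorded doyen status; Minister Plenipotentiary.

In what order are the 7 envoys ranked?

Baptiste, Oyelaran, Amari, Nakamura, Vasquez, Achebe, Brennan

By class of mission: Baptiste and Oyelaran (Ambassador); then Amari (High Commissioner); then Nakamura and Vasquez (Minister Plenipotentiary); then Achebe and Brennan (Minister Resident).
Baptiste and Oyelaran both have date of presenting credentials May 2, 1991, so the next rule applies.
Baptiste and Oyelaran both have years accredited 18 years, so the next rule applies.
Baptiste and Oyelaran both have date of arrival in the capital 2015-09-20, so the next rule applies.
Among Baptiste and Oyelaran, alphabetically by surname: Baptiste before Oyelaran.
Nakamura and Vasquez both have date of presenting credentials Mar 9, 1999, so the next rule applies.
Nakamura and Vasquez both have years accredited 16 years, so the next rule applies.
Nakamura and Vasquez both have date of arrival in the capital 2010-04-21, so the next rule applies.
Among Nakamura and Vasquez, alphabetically by surname: Nakamura before Vasquez.
Achebe and Brennan both have date of presenting credentials May 2, 2018, so the next rule applies.
Achebe and Brennan both have years accredited 18 years, so the next rule applies.
Achebe and Brennan both have date of arrival in the capital 1993-05-19, so the next rule applies.
Among Achebe and Brennan, alphabetically by surname: Achebe before Brennan.
Full order: Baptiste, Oyelaran, Amari, Nakamura, Vasquez, Achebe, Brennan.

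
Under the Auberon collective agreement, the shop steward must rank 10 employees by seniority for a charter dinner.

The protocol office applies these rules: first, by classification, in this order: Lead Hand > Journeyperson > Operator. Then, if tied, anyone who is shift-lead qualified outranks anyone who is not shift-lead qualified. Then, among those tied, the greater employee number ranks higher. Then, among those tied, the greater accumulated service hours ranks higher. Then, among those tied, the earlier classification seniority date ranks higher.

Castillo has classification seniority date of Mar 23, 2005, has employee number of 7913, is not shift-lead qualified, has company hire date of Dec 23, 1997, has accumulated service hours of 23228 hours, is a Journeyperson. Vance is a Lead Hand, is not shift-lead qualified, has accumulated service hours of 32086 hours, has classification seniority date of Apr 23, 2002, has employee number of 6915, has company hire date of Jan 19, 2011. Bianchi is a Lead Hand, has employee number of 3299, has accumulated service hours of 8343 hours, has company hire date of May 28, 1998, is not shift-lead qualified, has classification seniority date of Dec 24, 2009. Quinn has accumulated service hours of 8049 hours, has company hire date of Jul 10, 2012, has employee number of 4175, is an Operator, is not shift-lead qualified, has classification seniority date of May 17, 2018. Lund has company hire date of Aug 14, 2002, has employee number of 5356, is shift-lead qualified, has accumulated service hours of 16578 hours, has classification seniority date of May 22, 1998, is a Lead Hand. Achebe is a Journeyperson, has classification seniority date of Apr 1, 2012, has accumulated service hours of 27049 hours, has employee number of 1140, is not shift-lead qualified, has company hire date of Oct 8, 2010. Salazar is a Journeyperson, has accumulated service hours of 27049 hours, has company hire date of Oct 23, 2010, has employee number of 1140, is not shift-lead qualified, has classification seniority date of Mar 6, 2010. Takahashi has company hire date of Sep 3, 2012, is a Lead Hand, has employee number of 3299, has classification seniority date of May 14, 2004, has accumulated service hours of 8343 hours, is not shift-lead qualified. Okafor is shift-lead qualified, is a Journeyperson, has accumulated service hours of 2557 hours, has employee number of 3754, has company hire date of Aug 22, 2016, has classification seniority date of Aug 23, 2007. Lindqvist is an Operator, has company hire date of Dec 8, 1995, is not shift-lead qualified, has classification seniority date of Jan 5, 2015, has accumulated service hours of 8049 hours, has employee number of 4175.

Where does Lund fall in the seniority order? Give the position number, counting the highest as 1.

By classification: Lund, Vance, Takahashi and Bianchi (Lead Hand); then Okafor, Castillo, Salazar and Achebe (Journeyperson); then Lindqvist and Quinn (Operator).
Among Lund, Vance, Takahashi and Bianchi, shift-lead qualified before not shift-lead qualified: Lund (shift-lead qualified) before Vance, Takahashi and Bianchi (not shift-lead qualified).
Among Vance, Takahashi and Bianchi, by employee number (higher first): Vance (6915) before Takahashi and Bianchi (3299).
Takahashi and Bianchi both have accumulated service hours 8343 hours, so the next rule applies.
Among Takahashi and Bianchi, by classification seniority date (earlier first): Takahashi (May 14, 2004) before Bianchi (Dec 24, 2009).
Among Okafor, Castillo, Salazar and Achebe, shift-lead qualified before not shift-lead qualified: Okafor (shift-lead qualified) before Castillo, Salazar and Achebe (not shift-lead qualified).
Among Castillo, Salazar and Achebe, by employee number (higher first): Castillo (7913) before Salazar and Achebe (1140).
Salazar and Achebe both have accumulated service hours 27049 hours, so the next rule applies.
Among Salazar and Achebe, by classification seniority date (earlier first): Salazar (Mar 6, 2010) before Achebe (Apr 1, 2012).
Lindqvist and Quinn are each not shift-lead qualified, so the next rule applies.
Lindqvist and Quinn both have employee number 4175, so the next rule applies.
Lindqvist and Quinn both have accumulated service hours 8049 hours, so the next rule applies.
Among Lindqvist and Quinn, by classification seniority date (earlier first): Lindqvist (Jan 5, 2015) before Quinn (May 17, 2018).
Order: Lund, Vance, Takahashi, Bianchi, Okafor, Castillo, Salazar, Achebe, Lindqvist, Quinn. So position 1.

1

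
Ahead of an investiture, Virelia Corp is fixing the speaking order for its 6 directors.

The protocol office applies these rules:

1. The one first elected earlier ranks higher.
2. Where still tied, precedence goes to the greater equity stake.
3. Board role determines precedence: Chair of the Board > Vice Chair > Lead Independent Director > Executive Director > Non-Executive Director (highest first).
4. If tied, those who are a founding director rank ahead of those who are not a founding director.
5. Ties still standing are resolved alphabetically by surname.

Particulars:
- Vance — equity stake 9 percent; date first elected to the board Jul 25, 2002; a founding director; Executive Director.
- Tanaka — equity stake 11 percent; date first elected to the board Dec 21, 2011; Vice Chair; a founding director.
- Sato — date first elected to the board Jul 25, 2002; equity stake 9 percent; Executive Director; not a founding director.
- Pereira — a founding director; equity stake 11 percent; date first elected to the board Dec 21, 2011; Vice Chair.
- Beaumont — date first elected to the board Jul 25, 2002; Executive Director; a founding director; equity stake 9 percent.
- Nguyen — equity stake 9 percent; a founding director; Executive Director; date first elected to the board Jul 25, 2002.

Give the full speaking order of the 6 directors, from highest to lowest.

Beaumont, Nguyen, Vance, Sato, Pereira, Tanaka

By date first elected to the board (earlier first): Beaumont, Nguyen, Vance and Sato (each Jul 25, 2002); then Pereira and Tanaka (both Dec 21, 2011).
Beaumont, Nguyen, Vance and Sato all have equity stake 9 percent, so the next rule applies.
Beaumont, Nguyen, Vance and Sato are each Executive Director, so the next rule applies.
Among Beaumont, Nguyen, Vance and Sato, a founding director before not a founding director: Beaumont, Nguyen and Vance (a founding director) before Sato (not a founding director).
Among Beaumont, Nguyen and Vance, alphabetically by surname: Beaumont before Nguyen before Vance.
Pereira and Tanaka both have equity stake 11 percent, so the next rule applies.
Pereira and Tanaka are each Vice Chair, so the next rule applies.
Pereira and Tanaka are each a founding director, so the next rule applies.
Among Pereira and Tanaka, alphabetically by surname: Pereira before Tanaka.
Full order: Beaumont, Nguyen, Vance, Sato, Pereira, Tanaka.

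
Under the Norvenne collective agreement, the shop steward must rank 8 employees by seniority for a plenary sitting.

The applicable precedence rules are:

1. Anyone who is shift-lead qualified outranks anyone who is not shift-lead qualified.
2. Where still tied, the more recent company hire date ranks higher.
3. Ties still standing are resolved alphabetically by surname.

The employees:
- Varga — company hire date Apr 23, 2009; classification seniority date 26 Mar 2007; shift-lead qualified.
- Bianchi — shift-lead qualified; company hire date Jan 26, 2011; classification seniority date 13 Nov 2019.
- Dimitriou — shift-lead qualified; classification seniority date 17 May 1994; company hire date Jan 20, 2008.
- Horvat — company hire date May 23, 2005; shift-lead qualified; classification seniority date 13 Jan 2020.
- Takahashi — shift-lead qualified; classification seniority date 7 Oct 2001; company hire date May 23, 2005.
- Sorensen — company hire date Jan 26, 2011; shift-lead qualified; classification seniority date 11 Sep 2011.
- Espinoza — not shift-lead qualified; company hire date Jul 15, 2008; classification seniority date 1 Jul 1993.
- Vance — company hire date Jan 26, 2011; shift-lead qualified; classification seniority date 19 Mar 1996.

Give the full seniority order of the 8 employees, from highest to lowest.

By the first rule: Bianchi, Sorensen, Vance, Varga, Dimitriou, Horvat and Takahashi (each shift-lead qualified); then Espinoza (not shift-lead qualified).
Among Bianchi, Sorensen, Vance, Varga, Dimitriou, Horvat and Takahashi, by company hire date (later first): Bianchi, Sorensen and Vance (Jan 26, 2011) before Varga (Apr 23, 2009) before Dimitriou (Jan 20, 2008) before Horvat and Takahashi (May 23, 2005).
Among Bianchi, Sorensen and Vance, alphabetically by surname: Bianchi before Sorensen before Vance.
Among Horvat and Takahashi, alphabetically by surname: Horvat before Takahashi.
Full order: Bianchi, Sorensen, Vance, Varga, Dimitriou, Horvat, Takahashi, Espinoza.

Bianchi, Sorensen, Vance, Varga, Dimitriou, Horvat, Takahashi, Espinoza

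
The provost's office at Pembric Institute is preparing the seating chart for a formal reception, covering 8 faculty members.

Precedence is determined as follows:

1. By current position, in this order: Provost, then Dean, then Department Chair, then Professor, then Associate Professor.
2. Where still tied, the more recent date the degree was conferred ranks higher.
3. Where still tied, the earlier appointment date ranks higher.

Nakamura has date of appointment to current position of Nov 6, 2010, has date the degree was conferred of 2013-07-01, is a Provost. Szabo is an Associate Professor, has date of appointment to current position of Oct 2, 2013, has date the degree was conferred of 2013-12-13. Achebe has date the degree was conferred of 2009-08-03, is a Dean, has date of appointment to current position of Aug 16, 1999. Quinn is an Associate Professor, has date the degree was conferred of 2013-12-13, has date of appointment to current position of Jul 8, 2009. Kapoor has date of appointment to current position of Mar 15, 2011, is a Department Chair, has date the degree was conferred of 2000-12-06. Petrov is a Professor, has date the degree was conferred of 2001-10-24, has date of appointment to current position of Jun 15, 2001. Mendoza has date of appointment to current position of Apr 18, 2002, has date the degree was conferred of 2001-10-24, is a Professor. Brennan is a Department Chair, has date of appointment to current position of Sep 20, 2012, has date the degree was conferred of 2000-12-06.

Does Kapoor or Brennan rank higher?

By current position: Nakamura (Provost); then Achebe (Dean); then Kapoor and Brennan (Department Chair); then Petrov and Mendoza (Professor); then Quinn and Szabo (Associate Professor).
Kapoor and Brennan both have date the degree was conferred 2000-12-06, so the next rule applies.
Among Kapoor and Brennan, by date of appointment to current position (earlier first): Kapoor (Mar 15, 2011) before Brennan (Sep 20, 2012).
Petrov and Mendoza both have date the degree was conferred 2001-10-24, so the next rule applies.
Among Petrov and Mendoza, by date of appointment to current position (earlier first): Petrov (Jun 15, 2001) before Mendoza (Apr 18, 2002).
Quinn and Szabo both have date the degree was conferred 2013-12-13, so the next rule applies.
Among Quinn and Szabo, by date of appointment to current position (earlier first): Quinn (Jul 8, 2009) before Szabo (Oct 2, 2013).
So Kapoor takes precedence.

Kapoor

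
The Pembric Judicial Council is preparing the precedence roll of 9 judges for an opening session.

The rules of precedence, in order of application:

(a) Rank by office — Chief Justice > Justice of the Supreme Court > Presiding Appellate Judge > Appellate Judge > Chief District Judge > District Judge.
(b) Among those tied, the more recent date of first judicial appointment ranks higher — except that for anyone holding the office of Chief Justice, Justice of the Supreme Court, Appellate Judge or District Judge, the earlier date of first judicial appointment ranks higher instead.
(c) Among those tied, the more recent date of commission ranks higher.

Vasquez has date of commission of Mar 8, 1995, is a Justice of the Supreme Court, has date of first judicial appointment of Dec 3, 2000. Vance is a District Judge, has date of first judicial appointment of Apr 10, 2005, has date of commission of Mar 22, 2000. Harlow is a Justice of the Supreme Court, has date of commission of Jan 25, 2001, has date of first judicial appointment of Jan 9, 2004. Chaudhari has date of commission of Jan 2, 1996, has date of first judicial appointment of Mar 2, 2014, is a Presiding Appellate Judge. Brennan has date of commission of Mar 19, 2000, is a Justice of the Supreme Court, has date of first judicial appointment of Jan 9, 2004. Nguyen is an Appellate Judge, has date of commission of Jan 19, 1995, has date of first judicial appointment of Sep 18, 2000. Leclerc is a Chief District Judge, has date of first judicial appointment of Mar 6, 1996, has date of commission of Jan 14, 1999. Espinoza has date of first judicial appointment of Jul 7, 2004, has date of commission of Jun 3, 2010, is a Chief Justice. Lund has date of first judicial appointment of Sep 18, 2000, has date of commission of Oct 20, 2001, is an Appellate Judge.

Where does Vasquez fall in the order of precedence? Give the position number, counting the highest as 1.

By office: Espinoza (Chief Justice); then Vasquez, Harlow and Brennan (Justice of the Supreme Court); then Chaudhari (Presiding Appellate Judge); then Lund and Nguyen (Appellate Judge); then Leclerc (Chief District Judge); then Vance (District Judge).
Among Vasquez, Harlow and Brennan, by date of first judicial appointment (earlier first) (reversed rule for this group): Vasquez (Dec 3, 2000) before Harlow and Brennan (Jan 9, 2004).
Among Harlow and Brennan, by date of commission (later first): Harlow (Jan 25, 2001) before Brennan (Mar 19, 2000).
Lund and Nguyen both have date of first judicial appointment Sep 18, 2000, so the next rule applies.
Among Lund and Nguyen, by date of commission (later first): Lund (Oct 20, 2001) before Nguyen (Jan 19, 1995).
Order: Espinoza, Vasquez, Harlow, Brennan, Chaudhari, Lund, Nguyen, Leclerc, Vance. So position 2.

2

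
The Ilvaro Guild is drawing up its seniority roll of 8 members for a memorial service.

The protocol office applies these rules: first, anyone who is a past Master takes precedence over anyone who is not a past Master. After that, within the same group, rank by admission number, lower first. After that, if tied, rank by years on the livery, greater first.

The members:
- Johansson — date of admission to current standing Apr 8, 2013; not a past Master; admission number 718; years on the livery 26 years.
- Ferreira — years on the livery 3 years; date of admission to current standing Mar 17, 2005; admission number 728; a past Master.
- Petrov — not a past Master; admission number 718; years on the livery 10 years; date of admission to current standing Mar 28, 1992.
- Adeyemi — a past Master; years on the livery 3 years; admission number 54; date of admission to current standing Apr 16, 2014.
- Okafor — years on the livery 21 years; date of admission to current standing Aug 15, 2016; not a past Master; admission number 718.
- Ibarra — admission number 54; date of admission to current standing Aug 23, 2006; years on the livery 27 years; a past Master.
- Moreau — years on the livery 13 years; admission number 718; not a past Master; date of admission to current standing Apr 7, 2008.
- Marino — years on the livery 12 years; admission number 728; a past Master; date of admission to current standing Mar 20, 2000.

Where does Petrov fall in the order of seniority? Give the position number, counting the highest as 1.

8

By the first rule: Ibarra, Adeyemi, Marino and Ferreira (each a past Master); then Johansson, Okafor, Moreau and Petrov (each not a past Master).
Among Ibarra, Adeyemi, Marino and Ferreira, by admission number (lower first): Ibarra and Adeyemi (54) before Marino and Ferreira (728).
Among Ibarra and Adeyemi, by years on the livery (higher first): Ibarra (27 years) before Adeyemi (3 years).
Among Marino and Ferreira, by years on the livery (higher first): Marino (12 years) before Ferreira (3 years).
Johansson, Okafor, Moreau and Petrov all have admission number 718, so the next rule applies.
Among Johansson, Okafor, Moreau and Petrov, by years on the livery (higher first): Johansson (26 years) before Okafor (21 years) before Moreau (13 years) before Petrov (10 years).
Order: Ibarra, Adeyemi, Marino, Ferreira, Johansson, Okafor, Moreau, Petrov. So position 8.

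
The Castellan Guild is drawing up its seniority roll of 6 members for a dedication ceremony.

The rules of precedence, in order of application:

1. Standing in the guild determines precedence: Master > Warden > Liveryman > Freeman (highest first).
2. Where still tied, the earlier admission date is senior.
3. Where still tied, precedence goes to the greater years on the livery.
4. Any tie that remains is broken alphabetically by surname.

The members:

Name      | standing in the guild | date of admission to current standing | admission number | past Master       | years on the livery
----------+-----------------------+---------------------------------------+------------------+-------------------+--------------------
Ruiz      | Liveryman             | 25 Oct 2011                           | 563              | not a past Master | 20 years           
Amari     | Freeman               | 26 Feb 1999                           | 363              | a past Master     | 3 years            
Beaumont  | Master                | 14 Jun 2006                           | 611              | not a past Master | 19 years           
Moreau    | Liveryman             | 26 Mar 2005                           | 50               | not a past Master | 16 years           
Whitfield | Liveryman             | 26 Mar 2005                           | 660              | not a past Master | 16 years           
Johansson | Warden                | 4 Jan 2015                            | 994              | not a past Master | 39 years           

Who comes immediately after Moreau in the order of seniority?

Whitfield

By standing in the guild: Beaumont (Master); then Johansson (Warden); then Moreau, Whitfield and Ruiz (Liveryman); then Amari (Freeman).
Among Moreau, Whitfield and Ruiz, by date of admission to current standing (earlier first): Moreau and Whitfield (26 Mar 2005) before Ruiz (25 Oct 2011).
Moreau and Whitfield both have years on the livery 16 years, so the next rule applies.
Among Moreau and Whitfield, alphabetically by surname: Moreau before Whitfield.
Order: Beaumont, Johansson, Moreau, Whitfield, Ruiz, Amari.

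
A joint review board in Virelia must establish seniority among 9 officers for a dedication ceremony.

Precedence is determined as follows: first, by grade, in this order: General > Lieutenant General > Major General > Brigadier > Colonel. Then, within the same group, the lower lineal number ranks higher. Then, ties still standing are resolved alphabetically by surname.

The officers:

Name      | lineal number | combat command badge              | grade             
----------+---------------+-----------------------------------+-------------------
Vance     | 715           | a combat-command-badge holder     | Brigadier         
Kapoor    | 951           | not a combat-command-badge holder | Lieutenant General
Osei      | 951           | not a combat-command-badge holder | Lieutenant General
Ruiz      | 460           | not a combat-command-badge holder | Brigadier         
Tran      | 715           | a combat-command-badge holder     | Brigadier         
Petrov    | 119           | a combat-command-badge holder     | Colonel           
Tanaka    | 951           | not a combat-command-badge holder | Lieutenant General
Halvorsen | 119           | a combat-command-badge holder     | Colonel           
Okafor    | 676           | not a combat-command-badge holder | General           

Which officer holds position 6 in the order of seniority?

By grade: Okafor (General); then Kapoor, Osei and Tanaka (Lieutenant General); then Ruiz, Tran and Vance (Brigadier); then Halvorsen and Petrov (Colonel).
Kapoor, Osei and Tanaka all have lineal number 951, so the next rule applies.
Among Kapoor, Osei and Tanaka, alphabetically by surname: Kapoor before Osei before Tanaka.
Among Ruiz, Tran and Vance, by lineal number (lower first): Ruiz (460) before Tran and Vance (715).
Among Tran and Vance, alphabetically by surname: Tran before Vance.
Halvorsen and Petrov both have lineal number 119, so the next rule applies.
Among Halvorsen and Petrov, alphabetically by surname: Halvorsen before Petrov.
Order: Okafor, Kapoor, Osei, Tanaka, Ruiz, Tran, Vance, Halvorsen, Petrov.

Tran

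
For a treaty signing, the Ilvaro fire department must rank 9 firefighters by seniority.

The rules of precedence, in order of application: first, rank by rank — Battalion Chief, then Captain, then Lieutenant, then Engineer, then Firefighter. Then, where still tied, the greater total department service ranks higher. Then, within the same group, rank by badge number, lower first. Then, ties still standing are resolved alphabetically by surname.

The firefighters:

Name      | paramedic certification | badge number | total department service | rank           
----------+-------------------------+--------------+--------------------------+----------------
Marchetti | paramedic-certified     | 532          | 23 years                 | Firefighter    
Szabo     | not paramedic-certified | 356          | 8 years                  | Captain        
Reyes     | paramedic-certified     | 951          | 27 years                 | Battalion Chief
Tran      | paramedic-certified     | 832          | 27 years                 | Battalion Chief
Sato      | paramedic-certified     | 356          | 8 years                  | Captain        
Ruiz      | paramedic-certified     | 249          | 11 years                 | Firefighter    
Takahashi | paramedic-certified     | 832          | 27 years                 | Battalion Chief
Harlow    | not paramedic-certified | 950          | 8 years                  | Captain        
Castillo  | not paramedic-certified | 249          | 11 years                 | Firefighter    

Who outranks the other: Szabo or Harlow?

By rank: Takahashi, Tran and Reyes (Battalion Chief); then Sato, Szabo and Harlow (Captain); then Marchetti, Castillo and Ruiz (Firefighter).
Takahashi, Tran and Reyes all have total department service 27 years, so the next rule applies.
Among Takahashi, Tran and Reyes, by badge number (lower first): Takahashi and Tran (832) before Reyes (951).
Among Takahashi and Tran, alphabetically by surname: Takahashi before Tran.
Sato, Szabo and Harlow all have total department service 8 years, so the next rule applies.
Among Sato, Szabo and Harlow, by badge number (lower first): Sato and Szabo (356) before Harlow (950).
Among Sato and Szabo, alphabetically by surname: Sato before Szabo.
Among Marchetti, Castillo and Ruiz, by total department service (higher first): Marchetti (23 years) before Castillo and Ruiz (11 years).
Castillo and Ruiz both have badge number 249, so the next rule applies.
Among Castillo and Ruiz, alphabetically by surname: Castillo before Ruiz.
So Szabo takes precedence.

Szabo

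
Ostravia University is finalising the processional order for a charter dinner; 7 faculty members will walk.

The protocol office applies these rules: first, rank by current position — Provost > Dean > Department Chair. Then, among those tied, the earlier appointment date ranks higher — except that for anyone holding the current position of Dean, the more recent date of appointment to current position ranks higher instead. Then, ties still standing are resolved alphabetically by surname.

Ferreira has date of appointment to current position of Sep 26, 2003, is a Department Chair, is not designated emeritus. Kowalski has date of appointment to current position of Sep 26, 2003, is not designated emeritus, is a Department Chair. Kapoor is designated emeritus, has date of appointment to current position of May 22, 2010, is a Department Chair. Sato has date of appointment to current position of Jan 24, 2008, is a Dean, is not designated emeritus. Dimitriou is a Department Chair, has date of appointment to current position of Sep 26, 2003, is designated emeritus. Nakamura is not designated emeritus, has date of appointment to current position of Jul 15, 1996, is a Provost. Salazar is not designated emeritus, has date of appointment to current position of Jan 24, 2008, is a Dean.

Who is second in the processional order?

Salazar

By current position: Nakamura (Provost); then Salazar and Sato (Dean); then Dimitriou, Ferreira, Kowalski and Kapoor (Department Chair).
Salazar and Sato both have date of appointment to current position Jan 24, 2008, so the next rule applies.
Among Salazar and Sato, alphabetically by surname: Salazar before Sato.
Among Dimitriou, Ferreira, Kowalski and Kapoor, by date of appointment to current position (earlier first): Dimitriou, Ferreira and Kowalski (Sep 26, 2003) before Kapoor (May 22, 2010).
Among Dimitriou, Ferreira and Kowalski, alphabetically by surname: Dimitriou before Ferreira before Kowalski.
Order: Nakamura, Salazar, Sato, Dimitriou, Ferreira, Kowalski, Kapoor.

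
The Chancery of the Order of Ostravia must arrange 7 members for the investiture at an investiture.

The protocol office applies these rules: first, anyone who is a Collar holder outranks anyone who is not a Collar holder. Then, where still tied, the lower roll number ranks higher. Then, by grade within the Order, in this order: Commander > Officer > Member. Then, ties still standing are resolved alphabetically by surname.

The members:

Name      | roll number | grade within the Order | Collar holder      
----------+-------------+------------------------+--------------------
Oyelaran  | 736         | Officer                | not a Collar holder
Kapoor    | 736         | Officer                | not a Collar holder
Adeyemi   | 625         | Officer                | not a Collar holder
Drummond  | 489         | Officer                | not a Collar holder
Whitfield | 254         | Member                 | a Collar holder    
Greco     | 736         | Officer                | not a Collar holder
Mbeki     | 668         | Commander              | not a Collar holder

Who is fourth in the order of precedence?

By the first rule: Whitfield (a Collar holder); then Drummond, Adeyemi, Mbeki, Greco, Kapoor and Oyelaran (each not a Collar holder).
Among Drummond, Adeyemi, Mbeki, Greco, Kapoor and Oyelaran, by roll number (lower first): Drummond (489) before Adeyemi (625) before Mbeki (668) before Greco, Kapoor and Oyelaran (736).
Greco, Kapoor and Oyelaran are each Officer, so the next rule applies.
Among Greco, Kapoor and Oyelaran, alphabetically by surname: Greco before Kapoor before Oyelaran.
Order: Whitfield, Drummond, Adeyemi, Mbeki, Greco, Kapoor, Oyelaran.

Mbeki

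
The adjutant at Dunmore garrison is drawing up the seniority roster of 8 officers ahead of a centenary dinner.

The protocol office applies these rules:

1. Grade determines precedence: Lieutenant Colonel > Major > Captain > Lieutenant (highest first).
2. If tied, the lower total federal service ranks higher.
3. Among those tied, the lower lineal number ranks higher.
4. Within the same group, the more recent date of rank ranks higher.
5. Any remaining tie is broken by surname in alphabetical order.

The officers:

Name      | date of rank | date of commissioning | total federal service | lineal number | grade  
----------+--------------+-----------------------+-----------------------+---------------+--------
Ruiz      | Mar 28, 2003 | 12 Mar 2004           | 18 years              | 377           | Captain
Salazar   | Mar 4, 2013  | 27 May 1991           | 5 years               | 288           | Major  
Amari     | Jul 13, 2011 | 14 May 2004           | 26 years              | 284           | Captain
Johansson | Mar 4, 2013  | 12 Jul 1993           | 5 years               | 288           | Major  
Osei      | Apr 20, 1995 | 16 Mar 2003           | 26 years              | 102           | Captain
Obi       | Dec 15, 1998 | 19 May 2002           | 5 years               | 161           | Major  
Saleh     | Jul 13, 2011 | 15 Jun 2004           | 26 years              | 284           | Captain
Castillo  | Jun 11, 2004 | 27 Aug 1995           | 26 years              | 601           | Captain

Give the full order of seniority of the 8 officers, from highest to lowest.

Obi, Johansson, Salazar, Ruiz, Osei, Amari, Saleh, Castillo

By grade: Obi, Johansson and Salazar (Major); then Ruiz, Osei, Amari, Saleh and Castillo (Captain).
Obi, Johansson and Salazar all have total federal service 5 years, so the next rule applies.
Among Obi, Johansson and Salazar, by lineal number (lower first): Obi (161) before Johansson and Salazar (288).
Johansson and Salazar both have date of rank Mar 4, 2013, so the next rule applies.
Among Johansson and Salazar, alphabetically by surname: Johansson before Salazar.
Among Ruiz, Osei, Amari, Saleh and Castillo, by total federal service (lower first): Ruiz (18 years) before Osei, Amari, Saleh and Castillo (26 years).
Among Osei, Amari, Saleh and Castillo, by lineal number (lower first): Osei (102) before Amari and Saleh (284) before Castillo (601).
Amari and Saleh both have date of rank Jul 13, 2011, so the next rule applies.
Among Amari and Saleh, alphabetically by surname: Amari before Saleh.
Full order: Obi, Johansson, Salazar, Ruiz, Osei, Amari, Saleh, Castillo.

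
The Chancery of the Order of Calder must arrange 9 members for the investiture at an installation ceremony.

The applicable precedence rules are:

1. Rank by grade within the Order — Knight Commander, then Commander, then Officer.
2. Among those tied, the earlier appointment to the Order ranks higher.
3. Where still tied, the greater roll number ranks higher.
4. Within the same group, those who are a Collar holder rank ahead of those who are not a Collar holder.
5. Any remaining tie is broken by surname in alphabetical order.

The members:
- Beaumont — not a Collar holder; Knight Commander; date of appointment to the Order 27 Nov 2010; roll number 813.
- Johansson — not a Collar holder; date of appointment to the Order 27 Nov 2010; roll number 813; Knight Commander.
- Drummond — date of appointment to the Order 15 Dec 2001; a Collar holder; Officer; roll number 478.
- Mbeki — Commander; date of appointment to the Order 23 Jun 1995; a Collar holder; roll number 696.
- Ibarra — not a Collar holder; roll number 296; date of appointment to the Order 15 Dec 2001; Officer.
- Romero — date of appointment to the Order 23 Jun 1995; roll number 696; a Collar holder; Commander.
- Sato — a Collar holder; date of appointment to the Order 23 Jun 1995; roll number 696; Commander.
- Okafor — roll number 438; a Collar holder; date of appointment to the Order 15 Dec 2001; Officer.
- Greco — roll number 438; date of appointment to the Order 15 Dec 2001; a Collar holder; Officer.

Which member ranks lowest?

Ibarra

By grade within the Order: Beaumont and Johansson (Knight Commander); then Mbeki, Romero and Sato (Commander); then Drummond, Greco, Okafor and Ibarra (Officer).
Beaumont and Johansson both have date of appointment to the Order 27 Nov 2010, so the next rule applies.
Beaumont and Johansson both have roll number 813, so the next rule applies.
Beaumont and Johansson are each not a Collar holder, so the next rule applies.
Among Beaumont and Johansson, alphabetically by surname: Beaumont before Johansson.
Mbeki, Romero and Sato all have date of appointment to the Order 23 Jun 1995, so the next rule applies.
Mbeki, Romero and Sato all have roll number 696, so the next rule applies.
Mbeki, Romero and Sato are each a Collar holder, so the next rule applies.
Among Mbeki, Romero and Sato, alphabetically by surname: Mbeki before Romero before Sato.
Drummond, Greco, Okafor and Ibarra all have date of appointment to the Order 15 Dec 2001, so the next rule applies.
Among Drummond, Greco, Okafor and Ibarra, by roll number (higher first): Drummond (478) before Greco and Okafor (438) before Ibarra (296).
Greco and Okafor are each a Collar holder, so the next rule applies.
Among Greco and Okafor, alphabetically by surname: Greco before Okafor.
Order: Beaumont, Johansson, Mbeki, Romero, Sato, Drummond, Greco, Okafor, Ibarra.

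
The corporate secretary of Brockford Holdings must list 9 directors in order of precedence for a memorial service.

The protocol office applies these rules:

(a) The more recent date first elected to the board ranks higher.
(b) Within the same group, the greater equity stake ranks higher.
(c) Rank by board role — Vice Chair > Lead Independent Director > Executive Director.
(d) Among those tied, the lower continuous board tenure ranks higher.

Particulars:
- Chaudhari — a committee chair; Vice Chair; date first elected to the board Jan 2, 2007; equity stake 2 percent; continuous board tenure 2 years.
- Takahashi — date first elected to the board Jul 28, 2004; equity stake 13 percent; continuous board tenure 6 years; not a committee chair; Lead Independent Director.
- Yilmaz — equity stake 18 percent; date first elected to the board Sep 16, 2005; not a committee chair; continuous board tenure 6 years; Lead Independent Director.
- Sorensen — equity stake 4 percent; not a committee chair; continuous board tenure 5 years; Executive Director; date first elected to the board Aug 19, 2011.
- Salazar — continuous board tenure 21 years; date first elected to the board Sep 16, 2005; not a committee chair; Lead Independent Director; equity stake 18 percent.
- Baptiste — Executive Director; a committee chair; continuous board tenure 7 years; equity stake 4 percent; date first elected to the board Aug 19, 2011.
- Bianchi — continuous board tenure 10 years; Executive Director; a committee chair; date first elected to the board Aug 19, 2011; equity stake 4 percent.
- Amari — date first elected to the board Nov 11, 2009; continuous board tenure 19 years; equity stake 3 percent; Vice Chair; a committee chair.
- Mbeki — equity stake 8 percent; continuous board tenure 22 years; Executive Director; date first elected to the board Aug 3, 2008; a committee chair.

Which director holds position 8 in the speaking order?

By date first elected to the board (later first): Sorensen, Baptiste and Bianchi (each Aug 19, 2011); then Amari (Nov 11, 2009); then Mbeki (Aug 3, 2008); then Chaudhari (Jan 2, 2007); then Yilmaz and Salazar (both Sep 16, 2005); then Takahashi (Jul 28, 2004).
Sorensen, Baptiste and Bianchi all have equity stake 4 percent, so the next rule applies.
Sorensen, Baptiste and Bianchi are each Executive Director, so the next rule applies.
Among Sorensen, Baptiste and Bianchi, by continuous board tenure (lower first): Sorensen (5 years) before Baptiste (7 years) before Bianchi (10 years).
Yilmaz and Salazar both have equity stake 18 percent, so the next rule applies.
Yilmaz and Salazar are each Lead Independent Director, so the next rule applies.
Among Yilmaz and Salazar, by continuous board tenure (lower first): Yilmaz (6 years) before Salazar (21 years).
Order: Sorensen, Baptiste, Bianchi, Amari, Mbeki, Chaudhari, Yilmaz, Salazar, Takahashi.

Salazar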